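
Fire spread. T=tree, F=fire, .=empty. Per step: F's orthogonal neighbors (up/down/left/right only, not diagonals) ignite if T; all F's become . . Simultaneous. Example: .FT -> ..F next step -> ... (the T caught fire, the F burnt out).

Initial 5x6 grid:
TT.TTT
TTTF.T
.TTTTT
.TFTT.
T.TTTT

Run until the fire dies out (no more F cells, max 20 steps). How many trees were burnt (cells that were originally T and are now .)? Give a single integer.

Step 1: +7 fires, +2 burnt (F count now 7)
Step 2: +6 fires, +7 burnt (F count now 6)
Step 3: +5 fires, +6 burnt (F count now 5)
Step 4: +3 fires, +5 burnt (F count now 3)
Step 5: +0 fires, +3 burnt (F count now 0)
Fire out after step 5
Initially T: 22, now '.': 29
Total burnt (originally-T cells now '.'): 21

Answer: 21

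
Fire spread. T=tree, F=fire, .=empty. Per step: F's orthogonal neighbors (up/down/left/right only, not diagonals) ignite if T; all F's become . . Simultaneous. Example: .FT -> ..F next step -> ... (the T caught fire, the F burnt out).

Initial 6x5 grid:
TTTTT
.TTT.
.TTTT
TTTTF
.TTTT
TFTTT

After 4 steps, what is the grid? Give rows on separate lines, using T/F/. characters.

Step 1: 6 trees catch fire, 2 burn out
  TTTTT
  .TTT.
  .TTTF
  TTTF.
  .FTTF
  F.FTT
Step 2: 7 trees catch fire, 6 burn out
  TTTTT
  .TTT.
  .TTF.
  TFF..
  ..FF.
  ...FF
Step 3: 4 trees catch fire, 7 burn out
  TTTTT
  .TTF.
  .FF..
  F....
  .....
  .....
Step 4: 3 trees catch fire, 4 burn out
  TTTFT
  .FF..
  .....
  .....
  .....
  .....

TTTFT
.FF..
.....
.....
.....
.....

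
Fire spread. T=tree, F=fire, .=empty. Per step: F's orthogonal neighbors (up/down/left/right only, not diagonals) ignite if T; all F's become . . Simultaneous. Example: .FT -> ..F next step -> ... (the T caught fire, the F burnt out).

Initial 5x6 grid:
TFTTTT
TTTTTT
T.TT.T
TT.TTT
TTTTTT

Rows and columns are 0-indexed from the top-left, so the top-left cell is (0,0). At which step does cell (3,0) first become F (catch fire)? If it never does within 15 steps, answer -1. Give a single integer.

Step 1: cell (3,0)='T' (+3 fires, +1 burnt)
Step 2: cell (3,0)='T' (+3 fires, +3 burnt)
Step 3: cell (3,0)='T' (+4 fires, +3 burnt)
Step 4: cell (3,0)='F' (+4 fires, +4 burnt)
  -> target ignites at step 4
Step 5: cell (3,0)='.' (+4 fires, +4 burnt)
Step 6: cell (3,0)='.' (+4 fires, +4 burnt)
Step 7: cell (3,0)='.' (+3 fires, +4 burnt)
Step 8: cell (3,0)='.' (+1 fires, +3 burnt)
Step 9: cell (3,0)='.' (+0 fires, +1 burnt)
  fire out at step 9

4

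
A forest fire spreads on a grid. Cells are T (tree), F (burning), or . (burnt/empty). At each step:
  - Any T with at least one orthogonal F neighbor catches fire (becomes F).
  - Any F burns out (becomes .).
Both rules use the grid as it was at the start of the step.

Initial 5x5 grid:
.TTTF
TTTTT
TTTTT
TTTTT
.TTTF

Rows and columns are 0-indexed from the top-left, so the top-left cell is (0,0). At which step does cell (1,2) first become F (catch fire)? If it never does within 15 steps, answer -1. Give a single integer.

Step 1: cell (1,2)='T' (+4 fires, +2 burnt)
Step 2: cell (1,2)='T' (+5 fires, +4 burnt)
Step 3: cell (1,2)='F' (+5 fires, +5 burnt)
  -> target ignites at step 3
Step 4: cell (1,2)='.' (+3 fires, +5 burnt)
Step 5: cell (1,2)='.' (+3 fires, +3 burnt)
Step 6: cell (1,2)='.' (+1 fires, +3 burnt)
Step 7: cell (1,2)='.' (+0 fires, +1 burnt)
  fire out at step 7

3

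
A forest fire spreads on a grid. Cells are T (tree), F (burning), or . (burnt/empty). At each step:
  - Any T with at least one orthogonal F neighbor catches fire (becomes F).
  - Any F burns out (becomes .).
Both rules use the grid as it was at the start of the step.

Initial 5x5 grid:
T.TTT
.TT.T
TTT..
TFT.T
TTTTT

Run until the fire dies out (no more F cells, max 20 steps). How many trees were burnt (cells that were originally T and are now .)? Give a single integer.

Answer: 17

Derivation:
Step 1: +4 fires, +1 burnt (F count now 4)
Step 2: +5 fires, +4 burnt (F count now 5)
Step 3: +2 fires, +5 burnt (F count now 2)
Step 4: +2 fires, +2 burnt (F count now 2)
Step 5: +2 fires, +2 burnt (F count now 2)
Step 6: +1 fires, +2 burnt (F count now 1)
Step 7: +1 fires, +1 burnt (F count now 1)
Step 8: +0 fires, +1 burnt (F count now 0)
Fire out after step 8
Initially T: 18, now '.': 24
Total burnt (originally-T cells now '.'): 17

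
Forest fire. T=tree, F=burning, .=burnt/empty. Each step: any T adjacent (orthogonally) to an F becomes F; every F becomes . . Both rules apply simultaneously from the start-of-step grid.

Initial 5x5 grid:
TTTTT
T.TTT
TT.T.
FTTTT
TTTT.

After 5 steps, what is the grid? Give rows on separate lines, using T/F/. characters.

Step 1: 3 trees catch fire, 1 burn out
  TTTTT
  T.TTT
  FT.T.
  .FTTT
  FTTT.
Step 2: 4 trees catch fire, 3 burn out
  TTTTT
  F.TTT
  .F.T.
  ..FTT
  .FTT.
Step 3: 3 trees catch fire, 4 burn out
  FTTTT
  ..TTT
  ...T.
  ...FT
  ..FT.
Step 4: 4 trees catch fire, 3 burn out
  .FTTT
  ..TTT
  ...F.
  ....F
  ...F.
Step 5: 2 trees catch fire, 4 burn out
  ..FTT
  ..TFT
  .....
  .....
  .....

..FTT
..TFT
.....
.....
.....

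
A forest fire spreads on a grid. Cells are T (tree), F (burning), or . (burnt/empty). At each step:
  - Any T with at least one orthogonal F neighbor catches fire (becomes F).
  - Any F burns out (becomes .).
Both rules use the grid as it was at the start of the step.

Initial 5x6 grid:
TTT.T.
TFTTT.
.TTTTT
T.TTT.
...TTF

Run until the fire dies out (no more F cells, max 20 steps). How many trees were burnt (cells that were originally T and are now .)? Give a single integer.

Answer: 18

Derivation:
Step 1: +5 fires, +2 burnt (F count now 5)
Step 2: +6 fires, +5 burnt (F count now 6)
Step 3: +5 fires, +6 burnt (F count now 5)
Step 4: +2 fires, +5 burnt (F count now 2)
Step 5: +0 fires, +2 burnt (F count now 0)
Fire out after step 5
Initially T: 19, now '.': 29
Total burnt (originally-T cells now '.'): 18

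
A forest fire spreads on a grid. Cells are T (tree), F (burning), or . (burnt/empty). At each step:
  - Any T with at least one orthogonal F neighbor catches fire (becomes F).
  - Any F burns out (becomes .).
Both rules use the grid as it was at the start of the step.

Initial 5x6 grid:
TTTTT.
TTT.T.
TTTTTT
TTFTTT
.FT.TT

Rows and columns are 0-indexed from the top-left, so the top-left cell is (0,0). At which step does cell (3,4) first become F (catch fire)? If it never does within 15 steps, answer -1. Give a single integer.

Step 1: cell (3,4)='T' (+4 fires, +2 burnt)
Step 2: cell (3,4)='F' (+5 fires, +4 burnt)
  -> target ignites at step 2
Step 3: cell (3,4)='.' (+6 fires, +5 burnt)
Step 4: cell (3,4)='.' (+6 fires, +6 burnt)
Step 5: cell (3,4)='.' (+2 fires, +6 burnt)
Step 6: cell (3,4)='.' (+0 fires, +2 burnt)
  fire out at step 6

2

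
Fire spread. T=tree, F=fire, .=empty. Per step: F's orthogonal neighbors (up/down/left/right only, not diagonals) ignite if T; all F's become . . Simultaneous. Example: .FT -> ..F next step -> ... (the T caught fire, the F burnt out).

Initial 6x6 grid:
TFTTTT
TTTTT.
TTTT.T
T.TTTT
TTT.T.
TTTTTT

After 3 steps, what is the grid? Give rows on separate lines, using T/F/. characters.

Step 1: 3 trees catch fire, 1 burn out
  F.FTTT
  TFTTT.
  TTTT.T
  T.TTTT
  TTT.T.
  TTTTTT
Step 2: 4 trees catch fire, 3 burn out
  ...FTT
  F.FTT.
  TFTT.T
  T.TTTT
  TTT.T.
  TTTTTT
Step 3: 4 trees catch fire, 4 burn out
  ....FT
  ...FT.
  F.FT.T
  T.TTTT
  TTT.T.
  TTTTTT

....FT
...FT.
F.FT.T
T.TTTT
TTT.T.
TTTTTT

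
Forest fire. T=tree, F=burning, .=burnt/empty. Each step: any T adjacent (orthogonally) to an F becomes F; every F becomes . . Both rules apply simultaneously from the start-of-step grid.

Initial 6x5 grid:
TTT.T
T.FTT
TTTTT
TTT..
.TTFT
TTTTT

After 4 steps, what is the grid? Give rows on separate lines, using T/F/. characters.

Step 1: 6 trees catch fire, 2 burn out
  TTF.T
  T..FT
  TTFTT
  TTT..
  .TF.F
  TTTFT
Step 2: 8 trees catch fire, 6 burn out
  TF..T
  T...F
  TF.FT
  TTF..
  .F...
  TTF.F
Step 3: 6 trees catch fire, 8 burn out
  F...F
  T....
  F...F
  TF...
  .....
  TF...
Step 4: 3 trees catch fire, 6 burn out
  .....
  F....
  .....
  F....
  .....
  F....

.....
F....
.....
F....
.....
F....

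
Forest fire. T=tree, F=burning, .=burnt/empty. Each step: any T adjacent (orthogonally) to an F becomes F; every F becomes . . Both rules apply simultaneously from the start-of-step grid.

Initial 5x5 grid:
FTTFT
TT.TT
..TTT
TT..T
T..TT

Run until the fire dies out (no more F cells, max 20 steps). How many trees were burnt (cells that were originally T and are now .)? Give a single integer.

Step 1: +5 fires, +2 burnt (F count now 5)
Step 2: +3 fires, +5 burnt (F count now 3)
Step 3: +2 fires, +3 burnt (F count now 2)
Step 4: +1 fires, +2 burnt (F count now 1)
Step 5: +1 fires, +1 burnt (F count now 1)
Step 6: +1 fires, +1 burnt (F count now 1)
Step 7: +0 fires, +1 burnt (F count now 0)
Fire out after step 7
Initially T: 16, now '.': 22
Total burnt (originally-T cells now '.'): 13

Answer: 13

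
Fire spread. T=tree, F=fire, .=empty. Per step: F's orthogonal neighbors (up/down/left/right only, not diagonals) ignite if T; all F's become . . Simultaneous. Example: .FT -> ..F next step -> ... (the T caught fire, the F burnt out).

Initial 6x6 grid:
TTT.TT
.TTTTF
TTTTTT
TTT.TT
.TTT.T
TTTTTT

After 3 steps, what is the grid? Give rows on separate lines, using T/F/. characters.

Step 1: 3 trees catch fire, 1 burn out
  TTT.TF
  .TTTF.
  TTTTTF
  TTT.TT
  .TTT.T
  TTTTTT
Step 2: 4 trees catch fire, 3 burn out
  TTT.F.
  .TTF..
  TTTTF.
  TTT.TF
  .TTT.T
  TTTTTT
Step 3: 4 trees catch fire, 4 burn out
  TTT...
  .TF...
  TTTF..
  TTT.F.
  .TTT.F
  TTTTTT

TTT...
.TF...
TTTF..
TTT.F.
.TTT.F
TTTTTT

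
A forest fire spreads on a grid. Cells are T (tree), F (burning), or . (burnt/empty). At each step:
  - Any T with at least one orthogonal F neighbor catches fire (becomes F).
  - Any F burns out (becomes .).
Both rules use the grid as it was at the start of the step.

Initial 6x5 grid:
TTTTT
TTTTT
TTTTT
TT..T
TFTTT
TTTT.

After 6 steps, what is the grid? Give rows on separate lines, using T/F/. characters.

Step 1: 4 trees catch fire, 1 burn out
  TTTTT
  TTTTT
  TTTTT
  TF..T
  F.FTT
  TFTT.
Step 2: 5 trees catch fire, 4 burn out
  TTTTT
  TTTTT
  TFTTT
  F...T
  ...FT
  F.FT.
Step 3: 5 trees catch fire, 5 burn out
  TTTTT
  TFTTT
  F.FTT
  ....T
  ....F
  ...F.
Step 4: 5 trees catch fire, 5 burn out
  TFTTT
  F.FTT
  ...FT
  ....F
  .....
  .....
Step 5: 4 trees catch fire, 5 burn out
  F.FTT
  ...FT
  ....F
  .....
  .....
  .....
Step 6: 2 trees catch fire, 4 burn out
  ...FT
  ....F
  .....
  .....
  .....
  .....

...FT
....F
.....
.....
.....
.....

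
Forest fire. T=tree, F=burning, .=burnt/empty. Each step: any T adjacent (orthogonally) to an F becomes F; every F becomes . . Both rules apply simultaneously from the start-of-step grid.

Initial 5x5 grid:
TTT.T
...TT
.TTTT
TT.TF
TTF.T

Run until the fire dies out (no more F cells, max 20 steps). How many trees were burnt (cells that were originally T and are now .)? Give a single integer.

Answer: 13

Derivation:
Step 1: +4 fires, +2 burnt (F count now 4)
Step 2: +4 fires, +4 burnt (F count now 4)
Step 3: +5 fires, +4 burnt (F count now 5)
Step 4: +0 fires, +5 burnt (F count now 0)
Fire out after step 4
Initially T: 16, now '.': 22
Total burnt (originally-T cells now '.'): 13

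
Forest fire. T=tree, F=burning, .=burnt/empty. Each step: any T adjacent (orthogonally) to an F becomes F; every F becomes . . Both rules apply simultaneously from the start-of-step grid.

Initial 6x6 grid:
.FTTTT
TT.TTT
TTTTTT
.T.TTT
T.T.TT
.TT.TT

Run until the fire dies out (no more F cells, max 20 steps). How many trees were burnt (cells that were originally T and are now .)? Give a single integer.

Answer: 23

Derivation:
Step 1: +2 fires, +1 burnt (F count now 2)
Step 2: +3 fires, +2 burnt (F count now 3)
Step 3: +5 fires, +3 burnt (F count now 5)
Step 4: +3 fires, +5 burnt (F count now 3)
Step 5: +3 fires, +3 burnt (F count now 3)
Step 6: +2 fires, +3 burnt (F count now 2)
Step 7: +2 fires, +2 burnt (F count now 2)
Step 8: +2 fires, +2 burnt (F count now 2)
Step 9: +1 fires, +2 burnt (F count now 1)
Step 10: +0 fires, +1 burnt (F count now 0)
Fire out after step 10
Initially T: 27, now '.': 32
Total burnt (originally-T cells now '.'): 23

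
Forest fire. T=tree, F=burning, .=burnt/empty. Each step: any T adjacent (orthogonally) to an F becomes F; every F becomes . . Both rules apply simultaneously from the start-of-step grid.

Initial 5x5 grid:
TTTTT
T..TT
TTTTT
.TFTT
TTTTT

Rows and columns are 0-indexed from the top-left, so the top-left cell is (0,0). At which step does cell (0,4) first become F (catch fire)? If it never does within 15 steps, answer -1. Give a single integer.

Step 1: cell (0,4)='T' (+4 fires, +1 burnt)
Step 2: cell (0,4)='T' (+5 fires, +4 burnt)
Step 3: cell (0,4)='T' (+5 fires, +5 burnt)
Step 4: cell (0,4)='T' (+3 fires, +5 burnt)
Step 5: cell (0,4)='F' (+3 fires, +3 burnt)
  -> target ignites at step 5
Step 6: cell (0,4)='.' (+1 fires, +3 burnt)
Step 7: cell (0,4)='.' (+0 fires, +1 burnt)
  fire out at step 7

5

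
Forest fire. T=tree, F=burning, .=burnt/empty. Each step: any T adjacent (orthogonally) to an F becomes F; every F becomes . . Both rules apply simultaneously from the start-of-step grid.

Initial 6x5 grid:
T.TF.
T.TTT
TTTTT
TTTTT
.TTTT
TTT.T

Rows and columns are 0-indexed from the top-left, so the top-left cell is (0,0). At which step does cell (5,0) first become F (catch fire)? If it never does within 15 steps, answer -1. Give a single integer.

Step 1: cell (5,0)='T' (+2 fires, +1 burnt)
Step 2: cell (5,0)='T' (+3 fires, +2 burnt)
Step 3: cell (5,0)='T' (+3 fires, +3 burnt)
Step 4: cell (5,0)='T' (+4 fires, +3 burnt)
Step 5: cell (5,0)='T' (+4 fires, +4 burnt)
Step 6: cell (5,0)='T' (+5 fires, +4 burnt)
Step 7: cell (5,0)='T' (+2 fires, +5 burnt)
Step 8: cell (5,0)='F' (+1 fires, +2 burnt)
  -> target ignites at step 8
Step 9: cell (5,0)='.' (+0 fires, +1 burnt)
  fire out at step 9

8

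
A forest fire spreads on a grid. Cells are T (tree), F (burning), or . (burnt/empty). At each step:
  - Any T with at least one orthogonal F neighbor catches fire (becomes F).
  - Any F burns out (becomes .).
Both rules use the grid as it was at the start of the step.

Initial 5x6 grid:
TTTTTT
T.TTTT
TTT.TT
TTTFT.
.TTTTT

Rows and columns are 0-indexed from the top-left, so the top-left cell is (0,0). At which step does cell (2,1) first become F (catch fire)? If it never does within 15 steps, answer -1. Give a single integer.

Step 1: cell (2,1)='T' (+3 fires, +1 burnt)
Step 2: cell (2,1)='T' (+5 fires, +3 burnt)
Step 3: cell (2,1)='F' (+7 fires, +5 burnt)
  -> target ignites at step 3
Step 4: cell (2,1)='.' (+5 fires, +7 burnt)
Step 5: cell (2,1)='.' (+4 fires, +5 burnt)
Step 6: cell (2,1)='.' (+1 fires, +4 burnt)
Step 7: cell (2,1)='.' (+0 fires, +1 burnt)
  fire out at step 7

3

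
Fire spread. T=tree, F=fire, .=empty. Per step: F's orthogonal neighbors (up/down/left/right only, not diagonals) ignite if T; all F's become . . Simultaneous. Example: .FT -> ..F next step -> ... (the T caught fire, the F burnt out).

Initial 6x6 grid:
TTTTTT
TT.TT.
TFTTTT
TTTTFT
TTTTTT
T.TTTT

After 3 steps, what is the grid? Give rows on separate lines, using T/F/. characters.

Step 1: 8 trees catch fire, 2 burn out
  TTTTTT
  TF.TT.
  F.FTFT
  TFTF.F
  TTTTFT
  T.TTTT
Step 2: 11 trees catch fire, 8 burn out
  TFTTTT
  F..TF.
  ...F.F
  F.F...
  TFTF.F
  T.TTFT
Step 3: 8 trees catch fire, 11 burn out
  F.FTFT
  ...F..
  ......
  ......
  F.F...
  T.TF.F

F.FTFT
...F..
......
......
F.F...
T.TF.F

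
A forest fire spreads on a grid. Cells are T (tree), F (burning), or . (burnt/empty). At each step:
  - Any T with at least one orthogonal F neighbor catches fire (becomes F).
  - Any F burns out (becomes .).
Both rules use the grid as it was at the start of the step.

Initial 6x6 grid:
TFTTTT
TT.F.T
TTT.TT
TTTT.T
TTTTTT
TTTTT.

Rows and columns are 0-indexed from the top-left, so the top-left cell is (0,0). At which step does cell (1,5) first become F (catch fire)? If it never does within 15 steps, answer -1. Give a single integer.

Step 1: cell (1,5)='T' (+4 fires, +2 burnt)
Step 2: cell (1,5)='T' (+3 fires, +4 burnt)
Step 3: cell (1,5)='T' (+4 fires, +3 burnt)
Step 4: cell (1,5)='F' (+4 fires, +4 burnt)
  -> target ignites at step 4
Step 5: cell (1,5)='.' (+5 fires, +4 burnt)
Step 6: cell (1,5)='.' (+5 fires, +5 burnt)
Step 7: cell (1,5)='.' (+3 fires, +5 burnt)
Step 8: cell (1,5)='.' (+1 fires, +3 burnt)
Step 9: cell (1,5)='.' (+0 fires, +1 burnt)
  fire out at step 9

4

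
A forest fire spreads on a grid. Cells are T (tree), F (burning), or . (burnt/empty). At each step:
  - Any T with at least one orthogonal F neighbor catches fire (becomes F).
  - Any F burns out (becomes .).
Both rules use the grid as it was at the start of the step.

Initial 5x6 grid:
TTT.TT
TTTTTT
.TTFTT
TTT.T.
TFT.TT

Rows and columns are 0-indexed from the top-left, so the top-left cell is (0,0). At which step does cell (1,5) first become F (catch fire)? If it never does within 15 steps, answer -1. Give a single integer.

Step 1: cell (1,5)='T' (+6 fires, +2 burnt)
Step 2: cell (1,5)='T' (+7 fires, +6 burnt)
Step 3: cell (1,5)='F' (+5 fires, +7 burnt)
  -> target ignites at step 3
Step 4: cell (1,5)='.' (+4 fires, +5 burnt)
Step 5: cell (1,5)='.' (+1 fires, +4 burnt)
Step 6: cell (1,5)='.' (+0 fires, +1 burnt)
  fire out at step 6

3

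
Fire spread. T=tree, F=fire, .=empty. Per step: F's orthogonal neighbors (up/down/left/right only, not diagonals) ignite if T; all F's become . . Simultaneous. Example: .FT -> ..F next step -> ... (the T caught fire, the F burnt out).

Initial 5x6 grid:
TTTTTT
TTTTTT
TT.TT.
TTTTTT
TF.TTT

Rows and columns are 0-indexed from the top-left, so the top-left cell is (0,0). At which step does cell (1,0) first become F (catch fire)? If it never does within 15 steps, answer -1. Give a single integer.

Step 1: cell (1,0)='T' (+2 fires, +1 burnt)
Step 2: cell (1,0)='T' (+3 fires, +2 burnt)
Step 3: cell (1,0)='T' (+3 fires, +3 burnt)
Step 4: cell (1,0)='F' (+6 fires, +3 burnt)
  -> target ignites at step 4
Step 5: cell (1,0)='.' (+6 fires, +6 burnt)
Step 6: cell (1,0)='.' (+3 fires, +6 burnt)
Step 7: cell (1,0)='.' (+2 fires, +3 burnt)
Step 8: cell (1,0)='.' (+1 fires, +2 burnt)
Step 9: cell (1,0)='.' (+0 fires, +1 burnt)
  fire out at step 9

4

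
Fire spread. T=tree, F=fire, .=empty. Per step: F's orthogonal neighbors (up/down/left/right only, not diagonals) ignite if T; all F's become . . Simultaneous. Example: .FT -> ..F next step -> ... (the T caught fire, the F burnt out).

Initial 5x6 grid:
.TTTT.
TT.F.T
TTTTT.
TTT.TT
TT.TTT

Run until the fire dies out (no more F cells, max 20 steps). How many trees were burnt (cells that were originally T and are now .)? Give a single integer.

Step 1: +2 fires, +1 burnt (F count now 2)
Step 2: +4 fires, +2 burnt (F count now 4)
Step 3: +4 fires, +4 burnt (F count now 4)
Step 4: +5 fires, +4 burnt (F count now 5)
Step 5: +5 fires, +5 burnt (F count now 5)
Step 6: +1 fires, +5 burnt (F count now 1)
Step 7: +0 fires, +1 burnt (F count now 0)
Fire out after step 7
Initially T: 22, now '.': 29
Total burnt (originally-T cells now '.'): 21

Answer: 21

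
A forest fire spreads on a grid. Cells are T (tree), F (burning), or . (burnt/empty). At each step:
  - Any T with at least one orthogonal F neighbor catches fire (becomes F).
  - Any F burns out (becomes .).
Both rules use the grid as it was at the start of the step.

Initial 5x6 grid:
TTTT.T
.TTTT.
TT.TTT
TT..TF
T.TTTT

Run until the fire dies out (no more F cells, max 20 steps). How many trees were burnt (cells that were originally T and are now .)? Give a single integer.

Answer: 21

Derivation:
Step 1: +3 fires, +1 burnt (F count now 3)
Step 2: +2 fires, +3 burnt (F count now 2)
Step 3: +3 fires, +2 burnt (F count now 3)
Step 4: +2 fires, +3 burnt (F count now 2)
Step 5: +2 fires, +2 burnt (F count now 2)
Step 6: +2 fires, +2 burnt (F count now 2)
Step 7: +2 fires, +2 burnt (F count now 2)
Step 8: +3 fires, +2 burnt (F count now 3)
Step 9: +1 fires, +3 burnt (F count now 1)
Step 10: +1 fires, +1 burnt (F count now 1)
Step 11: +0 fires, +1 burnt (F count now 0)
Fire out after step 11
Initially T: 22, now '.': 29
Total burnt (originally-T cells now '.'): 21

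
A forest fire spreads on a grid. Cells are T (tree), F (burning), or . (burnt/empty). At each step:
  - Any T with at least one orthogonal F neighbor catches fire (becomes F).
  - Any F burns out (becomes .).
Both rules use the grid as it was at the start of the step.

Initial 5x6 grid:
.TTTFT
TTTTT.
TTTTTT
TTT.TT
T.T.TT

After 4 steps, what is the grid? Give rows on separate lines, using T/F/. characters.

Step 1: 3 trees catch fire, 1 burn out
  .TTF.F
  TTTTF.
  TTTTTT
  TTT.TT
  T.T.TT
Step 2: 3 trees catch fire, 3 burn out
  .TF...
  TTTF..
  TTTTFT
  TTT.TT
  T.T.TT
Step 3: 5 trees catch fire, 3 burn out
  .F....
  TTF...
  TTTF.F
  TTT.FT
  T.T.TT
Step 4: 4 trees catch fire, 5 burn out
  ......
  TF....
  TTF...
  TTT..F
  T.T.FT

......
TF....
TTF...
TTT..F
T.T.FT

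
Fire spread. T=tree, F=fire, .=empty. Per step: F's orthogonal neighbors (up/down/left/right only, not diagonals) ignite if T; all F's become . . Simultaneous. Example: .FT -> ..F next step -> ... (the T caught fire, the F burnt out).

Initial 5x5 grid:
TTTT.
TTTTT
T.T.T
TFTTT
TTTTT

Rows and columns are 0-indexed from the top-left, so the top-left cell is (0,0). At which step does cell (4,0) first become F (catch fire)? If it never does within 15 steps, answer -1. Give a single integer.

Step 1: cell (4,0)='T' (+3 fires, +1 burnt)
Step 2: cell (4,0)='F' (+5 fires, +3 burnt)
  -> target ignites at step 2
Step 3: cell (4,0)='.' (+4 fires, +5 burnt)
Step 4: cell (4,0)='.' (+6 fires, +4 burnt)
Step 5: cell (4,0)='.' (+3 fires, +6 burnt)
Step 6: cell (4,0)='.' (+0 fires, +3 burnt)
  fire out at step 6

2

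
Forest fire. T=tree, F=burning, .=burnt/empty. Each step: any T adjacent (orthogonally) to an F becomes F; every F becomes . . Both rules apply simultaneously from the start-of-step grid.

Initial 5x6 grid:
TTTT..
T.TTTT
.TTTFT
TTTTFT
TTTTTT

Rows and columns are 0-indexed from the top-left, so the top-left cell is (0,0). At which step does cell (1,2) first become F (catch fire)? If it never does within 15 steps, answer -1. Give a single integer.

Step 1: cell (1,2)='T' (+6 fires, +2 burnt)
Step 2: cell (1,2)='T' (+6 fires, +6 burnt)
Step 3: cell (1,2)='F' (+5 fires, +6 burnt)
  -> target ignites at step 3
Step 4: cell (1,2)='.' (+3 fires, +5 burnt)
Step 5: cell (1,2)='.' (+2 fires, +3 burnt)
Step 6: cell (1,2)='.' (+1 fires, +2 burnt)
Step 7: cell (1,2)='.' (+1 fires, +1 burnt)
Step 8: cell (1,2)='.' (+0 fires, +1 burnt)
  fire out at step 8

3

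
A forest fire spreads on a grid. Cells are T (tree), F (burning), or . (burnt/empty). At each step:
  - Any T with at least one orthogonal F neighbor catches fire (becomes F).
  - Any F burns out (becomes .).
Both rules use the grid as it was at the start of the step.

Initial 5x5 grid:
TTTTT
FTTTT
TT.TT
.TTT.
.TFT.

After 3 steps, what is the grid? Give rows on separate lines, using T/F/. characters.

Step 1: 6 trees catch fire, 2 burn out
  FTTTT
  .FTTT
  FT.TT
  .TFT.
  .F.F.
Step 2: 5 trees catch fire, 6 burn out
  .FTTT
  ..FTT
  .F.TT
  .F.F.
  .....
Step 3: 3 trees catch fire, 5 burn out
  ..FTT
  ...FT
  ...FT
  .....
  .....

..FTT
...FT
...FT
.....
.....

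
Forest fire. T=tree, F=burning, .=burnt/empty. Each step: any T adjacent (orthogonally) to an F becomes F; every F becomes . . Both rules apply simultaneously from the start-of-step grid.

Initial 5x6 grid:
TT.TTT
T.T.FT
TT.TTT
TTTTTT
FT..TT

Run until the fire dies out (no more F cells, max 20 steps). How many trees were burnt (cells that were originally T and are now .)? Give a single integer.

Step 1: +5 fires, +2 burnt (F count now 5)
Step 2: +7 fires, +5 burnt (F count now 7)
Step 3: +6 fires, +7 burnt (F count now 6)
Step 4: +2 fires, +6 burnt (F count now 2)
Step 5: +1 fires, +2 burnt (F count now 1)
Step 6: +0 fires, +1 burnt (F count now 0)
Fire out after step 6
Initially T: 22, now '.': 29
Total burnt (originally-T cells now '.'): 21

Answer: 21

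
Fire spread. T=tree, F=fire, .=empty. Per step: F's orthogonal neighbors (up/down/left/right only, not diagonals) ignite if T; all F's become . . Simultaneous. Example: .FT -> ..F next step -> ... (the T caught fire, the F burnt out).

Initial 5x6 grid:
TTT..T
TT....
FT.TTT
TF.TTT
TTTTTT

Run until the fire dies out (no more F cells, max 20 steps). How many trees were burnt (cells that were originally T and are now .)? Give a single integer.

Step 1: +4 fires, +2 burnt (F count now 4)
Step 2: +4 fires, +4 burnt (F count now 4)
Step 3: +2 fires, +4 burnt (F count now 2)
Step 4: +3 fires, +2 burnt (F count now 3)
Step 5: +3 fires, +3 burnt (F count now 3)
Step 6: +2 fires, +3 burnt (F count now 2)
Step 7: +1 fires, +2 burnt (F count now 1)
Step 8: +0 fires, +1 burnt (F count now 0)
Fire out after step 8
Initially T: 20, now '.': 29
Total burnt (originally-T cells now '.'): 19

Answer: 19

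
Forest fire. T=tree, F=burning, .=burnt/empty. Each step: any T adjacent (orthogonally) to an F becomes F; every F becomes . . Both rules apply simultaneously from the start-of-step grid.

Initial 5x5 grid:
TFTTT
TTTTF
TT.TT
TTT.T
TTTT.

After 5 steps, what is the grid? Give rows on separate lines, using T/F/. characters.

Step 1: 6 trees catch fire, 2 burn out
  F.FTF
  TFTF.
  TT.TF
  TTT.T
  TTTT.
Step 2: 6 trees catch fire, 6 burn out
  ...F.
  F.F..
  TF.F.
  TTT.F
  TTTT.
Step 3: 2 trees catch fire, 6 burn out
  .....
  .....
  F....
  TFT..
  TTTT.
Step 4: 3 trees catch fire, 2 burn out
  .....
  .....
  .....
  F.F..
  TFTT.
Step 5: 2 trees catch fire, 3 burn out
  .....
  .....
  .....
  .....
  F.FT.

.....
.....
.....
.....
F.FT.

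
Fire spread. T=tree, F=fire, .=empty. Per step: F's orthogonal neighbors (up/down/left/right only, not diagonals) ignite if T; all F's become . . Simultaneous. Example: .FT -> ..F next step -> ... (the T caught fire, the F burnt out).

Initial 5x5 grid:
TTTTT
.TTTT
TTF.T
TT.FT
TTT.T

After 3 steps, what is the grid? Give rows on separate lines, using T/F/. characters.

Step 1: 3 trees catch fire, 2 burn out
  TTTTT
  .TFTT
  TF..T
  TT..F
  TTT.T
Step 2: 7 trees catch fire, 3 burn out
  TTFTT
  .F.FT
  F...F
  TF...
  TTT.F
Step 3: 5 trees catch fire, 7 burn out
  TF.FT
  ....F
  .....
  F....
  TFT..

TF.FT
....F
.....
F....
TFT..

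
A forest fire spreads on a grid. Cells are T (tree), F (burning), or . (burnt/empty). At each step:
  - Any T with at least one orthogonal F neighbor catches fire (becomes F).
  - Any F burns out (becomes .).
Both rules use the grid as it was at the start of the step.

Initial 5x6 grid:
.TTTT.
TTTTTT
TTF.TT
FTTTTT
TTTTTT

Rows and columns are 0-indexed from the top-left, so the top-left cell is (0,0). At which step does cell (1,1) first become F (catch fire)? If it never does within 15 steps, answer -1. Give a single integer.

Step 1: cell (1,1)='T' (+6 fires, +2 burnt)
Step 2: cell (1,1)='F' (+7 fires, +6 burnt)
  -> target ignites at step 2
Step 3: cell (1,1)='.' (+5 fires, +7 burnt)
Step 4: cell (1,1)='.' (+5 fires, +5 burnt)
Step 5: cell (1,1)='.' (+2 fires, +5 burnt)
Step 6: cell (1,1)='.' (+0 fires, +2 burnt)
  fire out at step 6

2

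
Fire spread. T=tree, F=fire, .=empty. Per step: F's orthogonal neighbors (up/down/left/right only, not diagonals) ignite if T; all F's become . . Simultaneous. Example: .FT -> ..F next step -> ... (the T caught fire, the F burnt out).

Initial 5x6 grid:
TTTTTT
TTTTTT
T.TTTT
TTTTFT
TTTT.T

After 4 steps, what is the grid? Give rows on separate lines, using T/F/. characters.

Step 1: 3 trees catch fire, 1 burn out
  TTTTTT
  TTTTTT
  T.TTFT
  TTTF.F
  TTTT.T
Step 2: 6 trees catch fire, 3 burn out
  TTTTTT
  TTTTFT
  T.TF.F
  TTF...
  TTTF.F
Step 3: 6 trees catch fire, 6 burn out
  TTTTFT
  TTTF.F
  T.F...
  TF....
  TTF...
Step 4: 5 trees catch fire, 6 burn out
  TTTF.F
  TTF...
  T.....
  F.....
  TF....

TTTF.F
TTF...
T.....
F.....
TF....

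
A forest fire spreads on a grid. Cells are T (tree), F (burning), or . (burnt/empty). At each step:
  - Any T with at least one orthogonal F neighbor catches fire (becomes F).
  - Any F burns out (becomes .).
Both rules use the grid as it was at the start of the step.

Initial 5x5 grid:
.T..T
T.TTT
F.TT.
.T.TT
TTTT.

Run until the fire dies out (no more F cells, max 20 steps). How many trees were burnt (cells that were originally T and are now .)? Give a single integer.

Answer: 1

Derivation:
Step 1: +1 fires, +1 burnt (F count now 1)
Step 2: +0 fires, +1 burnt (F count now 0)
Fire out after step 2
Initially T: 15, now '.': 11
Total burnt (originally-T cells now '.'): 1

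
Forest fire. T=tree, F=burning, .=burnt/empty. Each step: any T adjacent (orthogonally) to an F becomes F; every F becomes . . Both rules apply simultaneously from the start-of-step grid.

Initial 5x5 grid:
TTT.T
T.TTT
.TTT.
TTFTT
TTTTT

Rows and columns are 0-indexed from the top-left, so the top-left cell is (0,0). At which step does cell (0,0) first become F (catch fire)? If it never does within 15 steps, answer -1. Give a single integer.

Step 1: cell (0,0)='T' (+4 fires, +1 burnt)
Step 2: cell (0,0)='T' (+7 fires, +4 burnt)
Step 3: cell (0,0)='T' (+4 fires, +7 burnt)
Step 4: cell (0,0)='T' (+2 fires, +4 burnt)
Step 5: cell (0,0)='F' (+2 fires, +2 burnt)
  -> target ignites at step 5
Step 6: cell (0,0)='.' (+1 fires, +2 burnt)
Step 7: cell (0,0)='.' (+0 fires, +1 burnt)
  fire out at step 7

5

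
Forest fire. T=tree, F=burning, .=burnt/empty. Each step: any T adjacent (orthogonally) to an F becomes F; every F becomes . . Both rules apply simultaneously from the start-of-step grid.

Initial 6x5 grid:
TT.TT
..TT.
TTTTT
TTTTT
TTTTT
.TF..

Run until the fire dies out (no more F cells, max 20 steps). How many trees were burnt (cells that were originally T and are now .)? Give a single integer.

Step 1: +2 fires, +1 burnt (F count now 2)
Step 2: +3 fires, +2 burnt (F count now 3)
Step 3: +5 fires, +3 burnt (F count now 5)
Step 4: +5 fires, +5 burnt (F count now 5)
Step 5: +3 fires, +5 burnt (F count now 3)
Step 6: +1 fires, +3 burnt (F count now 1)
Step 7: +1 fires, +1 burnt (F count now 1)
Step 8: +0 fires, +1 burnt (F count now 0)
Fire out after step 8
Initially T: 22, now '.': 28
Total burnt (originally-T cells now '.'): 20

Answer: 20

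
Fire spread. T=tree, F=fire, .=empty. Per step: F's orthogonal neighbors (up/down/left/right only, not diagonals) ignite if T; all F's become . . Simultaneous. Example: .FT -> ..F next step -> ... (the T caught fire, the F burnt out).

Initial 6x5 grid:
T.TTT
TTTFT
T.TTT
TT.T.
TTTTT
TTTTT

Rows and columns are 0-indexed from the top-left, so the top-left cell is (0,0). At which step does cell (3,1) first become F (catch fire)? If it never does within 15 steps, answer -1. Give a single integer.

Step 1: cell (3,1)='T' (+4 fires, +1 burnt)
Step 2: cell (3,1)='T' (+6 fires, +4 burnt)
Step 3: cell (3,1)='T' (+2 fires, +6 burnt)
Step 4: cell (3,1)='T' (+5 fires, +2 burnt)
Step 5: cell (3,1)='T' (+4 fires, +5 burnt)
Step 6: cell (3,1)='F' (+3 fires, +4 burnt)
  -> target ignites at step 6
Step 7: cell (3,1)='.' (+1 fires, +3 burnt)
Step 8: cell (3,1)='.' (+0 fires, +1 burnt)
  fire out at step 8

6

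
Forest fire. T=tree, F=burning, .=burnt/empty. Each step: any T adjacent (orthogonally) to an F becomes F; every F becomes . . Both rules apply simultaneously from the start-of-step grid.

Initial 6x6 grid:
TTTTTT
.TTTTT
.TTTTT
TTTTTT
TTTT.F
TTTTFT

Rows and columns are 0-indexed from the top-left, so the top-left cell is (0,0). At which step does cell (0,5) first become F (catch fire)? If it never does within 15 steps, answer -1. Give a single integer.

Step 1: cell (0,5)='T' (+3 fires, +2 burnt)
Step 2: cell (0,5)='T' (+4 fires, +3 burnt)
Step 3: cell (0,5)='T' (+5 fires, +4 burnt)
Step 4: cell (0,5)='F' (+6 fires, +5 burnt)
  -> target ignites at step 4
Step 5: cell (0,5)='.' (+5 fires, +6 burnt)
Step 6: cell (0,5)='.' (+4 fires, +5 burnt)
Step 7: cell (0,5)='.' (+2 fires, +4 burnt)
Step 8: cell (0,5)='.' (+1 fires, +2 burnt)
Step 9: cell (0,5)='.' (+1 fires, +1 burnt)
Step 10: cell (0,5)='.' (+0 fires, +1 burnt)
  fire out at step 10

4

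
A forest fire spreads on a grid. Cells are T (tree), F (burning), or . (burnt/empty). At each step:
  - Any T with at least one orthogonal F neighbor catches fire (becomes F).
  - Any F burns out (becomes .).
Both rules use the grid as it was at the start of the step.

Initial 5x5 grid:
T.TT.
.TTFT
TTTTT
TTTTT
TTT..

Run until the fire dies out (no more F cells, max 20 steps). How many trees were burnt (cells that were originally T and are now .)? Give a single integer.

Answer: 18

Derivation:
Step 1: +4 fires, +1 burnt (F count now 4)
Step 2: +5 fires, +4 burnt (F count now 5)
Step 3: +3 fires, +5 burnt (F count now 3)
Step 4: +3 fires, +3 burnt (F count now 3)
Step 5: +2 fires, +3 burnt (F count now 2)
Step 6: +1 fires, +2 burnt (F count now 1)
Step 7: +0 fires, +1 burnt (F count now 0)
Fire out after step 7
Initially T: 19, now '.': 24
Total burnt (originally-T cells now '.'): 18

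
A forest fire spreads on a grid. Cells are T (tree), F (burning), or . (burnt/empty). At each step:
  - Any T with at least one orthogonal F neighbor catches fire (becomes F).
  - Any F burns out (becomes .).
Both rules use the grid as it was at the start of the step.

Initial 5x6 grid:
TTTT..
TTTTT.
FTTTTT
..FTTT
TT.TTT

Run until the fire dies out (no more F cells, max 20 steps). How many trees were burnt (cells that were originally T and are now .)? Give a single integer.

Step 1: +4 fires, +2 burnt (F count now 4)
Step 2: +6 fires, +4 burnt (F count now 6)
Step 3: +6 fires, +6 burnt (F count now 6)
Step 4: +4 fires, +6 burnt (F count now 4)
Step 5: +0 fires, +4 burnt (F count now 0)
Fire out after step 5
Initially T: 22, now '.': 28
Total burnt (originally-T cells now '.'): 20

Answer: 20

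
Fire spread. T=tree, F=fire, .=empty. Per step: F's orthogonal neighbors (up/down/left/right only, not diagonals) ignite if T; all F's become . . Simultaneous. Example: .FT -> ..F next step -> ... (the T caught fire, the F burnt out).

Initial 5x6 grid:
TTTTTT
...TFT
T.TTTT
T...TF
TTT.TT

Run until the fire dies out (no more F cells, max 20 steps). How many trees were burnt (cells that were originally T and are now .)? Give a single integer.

Step 1: +7 fires, +2 burnt (F count now 7)
Step 2: +4 fires, +7 burnt (F count now 4)
Step 3: +2 fires, +4 burnt (F count now 2)
Step 4: +1 fires, +2 burnt (F count now 1)
Step 5: +1 fires, +1 burnt (F count now 1)
Step 6: +0 fires, +1 burnt (F count now 0)
Fire out after step 6
Initially T: 20, now '.': 25
Total burnt (originally-T cells now '.'): 15

Answer: 15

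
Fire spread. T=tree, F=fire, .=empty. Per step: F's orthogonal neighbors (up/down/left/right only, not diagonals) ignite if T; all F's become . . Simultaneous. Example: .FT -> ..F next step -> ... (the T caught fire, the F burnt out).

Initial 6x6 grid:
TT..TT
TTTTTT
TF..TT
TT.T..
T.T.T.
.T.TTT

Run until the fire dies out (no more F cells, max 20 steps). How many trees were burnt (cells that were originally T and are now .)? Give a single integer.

Answer: 16

Derivation:
Step 1: +3 fires, +1 burnt (F count now 3)
Step 2: +4 fires, +3 burnt (F count now 4)
Step 3: +3 fires, +4 burnt (F count now 3)
Step 4: +1 fires, +3 burnt (F count now 1)
Step 5: +3 fires, +1 burnt (F count now 3)
Step 6: +2 fires, +3 burnt (F count now 2)
Step 7: +0 fires, +2 burnt (F count now 0)
Fire out after step 7
Initially T: 23, now '.': 29
Total burnt (originally-T cells now '.'): 16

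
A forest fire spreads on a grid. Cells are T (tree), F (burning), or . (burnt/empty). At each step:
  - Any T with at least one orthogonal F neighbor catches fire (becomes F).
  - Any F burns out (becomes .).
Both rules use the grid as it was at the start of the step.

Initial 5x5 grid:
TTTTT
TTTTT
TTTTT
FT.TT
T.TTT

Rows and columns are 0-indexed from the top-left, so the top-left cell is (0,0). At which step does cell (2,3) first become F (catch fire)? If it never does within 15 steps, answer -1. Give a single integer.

Step 1: cell (2,3)='T' (+3 fires, +1 burnt)
Step 2: cell (2,3)='T' (+2 fires, +3 burnt)
Step 3: cell (2,3)='T' (+3 fires, +2 burnt)
Step 4: cell (2,3)='F' (+3 fires, +3 burnt)
  -> target ignites at step 4
Step 5: cell (2,3)='.' (+4 fires, +3 burnt)
Step 6: cell (2,3)='.' (+4 fires, +4 burnt)
Step 7: cell (2,3)='.' (+3 fires, +4 burnt)
Step 8: cell (2,3)='.' (+0 fires, +3 burnt)
  fire out at step 8

4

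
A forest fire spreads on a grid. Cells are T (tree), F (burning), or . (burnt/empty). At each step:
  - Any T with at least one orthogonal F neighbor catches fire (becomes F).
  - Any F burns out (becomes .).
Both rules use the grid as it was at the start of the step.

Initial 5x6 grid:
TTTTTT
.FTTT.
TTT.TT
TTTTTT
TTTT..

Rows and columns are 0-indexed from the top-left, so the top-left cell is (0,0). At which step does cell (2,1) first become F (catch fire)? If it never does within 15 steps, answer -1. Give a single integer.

Step 1: cell (2,1)='F' (+3 fires, +1 burnt)
  -> target ignites at step 1
Step 2: cell (2,1)='.' (+6 fires, +3 burnt)
Step 3: cell (2,1)='.' (+5 fires, +6 burnt)
Step 4: cell (2,1)='.' (+5 fires, +5 burnt)
Step 5: cell (2,1)='.' (+4 fires, +5 burnt)
Step 6: cell (2,1)='.' (+1 fires, +4 burnt)
Step 7: cell (2,1)='.' (+0 fires, +1 burnt)
  fire out at step 7

1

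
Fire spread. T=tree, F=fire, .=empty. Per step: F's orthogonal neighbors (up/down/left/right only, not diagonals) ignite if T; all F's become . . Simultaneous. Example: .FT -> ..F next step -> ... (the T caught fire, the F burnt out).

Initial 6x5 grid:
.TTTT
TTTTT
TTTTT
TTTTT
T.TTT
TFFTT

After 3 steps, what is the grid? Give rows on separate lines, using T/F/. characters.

Step 1: 3 trees catch fire, 2 burn out
  .TTTT
  TTTTT
  TTTTT
  TTTTT
  T.FTT
  F..FT
Step 2: 4 trees catch fire, 3 burn out
  .TTTT
  TTTTT
  TTTTT
  TTFTT
  F..FT
  ....F
Step 3: 5 trees catch fire, 4 burn out
  .TTTT
  TTTTT
  TTFTT
  FF.FT
  ....F
  .....

.TTTT
TTTTT
TTFTT
FF.FT
....F
.....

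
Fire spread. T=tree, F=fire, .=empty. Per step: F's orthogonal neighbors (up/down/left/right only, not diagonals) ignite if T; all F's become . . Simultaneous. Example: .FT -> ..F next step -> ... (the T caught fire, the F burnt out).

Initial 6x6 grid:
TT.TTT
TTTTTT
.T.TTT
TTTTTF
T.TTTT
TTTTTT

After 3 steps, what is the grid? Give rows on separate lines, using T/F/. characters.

Step 1: 3 trees catch fire, 1 burn out
  TT.TTT
  TTTTTT
  .T.TTF
  TTTTF.
  T.TTTF
  TTTTTT
Step 2: 5 trees catch fire, 3 burn out
  TT.TTT
  TTTTTF
  .T.TF.
  TTTF..
  T.TTF.
  TTTTTF
Step 3: 6 trees catch fire, 5 burn out
  TT.TTF
  TTTTF.
  .T.F..
  TTF...
  T.TF..
  TTTTF.

TT.TTF
TTTTF.
.T.F..
TTF...
T.TF..
TTTTF.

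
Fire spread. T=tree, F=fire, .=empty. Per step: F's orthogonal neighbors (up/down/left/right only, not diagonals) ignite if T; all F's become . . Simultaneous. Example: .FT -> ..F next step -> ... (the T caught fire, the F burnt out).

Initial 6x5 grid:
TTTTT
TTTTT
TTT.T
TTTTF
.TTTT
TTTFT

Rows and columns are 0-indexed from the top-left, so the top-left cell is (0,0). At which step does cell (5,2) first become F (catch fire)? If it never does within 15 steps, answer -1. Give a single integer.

Step 1: cell (5,2)='F' (+6 fires, +2 burnt)
  -> target ignites at step 1
Step 2: cell (5,2)='.' (+4 fires, +6 burnt)
Step 3: cell (5,2)='.' (+6 fires, +4 burnt)
Step 4: cell (5,2)='.' (+4 fires, +6 burnt)
Step 5: cell (5,2)='.' (+3 fires, +4 burnt)
Step 6: cell (5,2)='.' (+2 fires, +3 burnt)
Step 7: cell (5,2)='.' (+1 fires, +2 burnt)
Step 8: cell (5,2)='.' (+0 fires, +1 burnt)
  fire out at step 8

1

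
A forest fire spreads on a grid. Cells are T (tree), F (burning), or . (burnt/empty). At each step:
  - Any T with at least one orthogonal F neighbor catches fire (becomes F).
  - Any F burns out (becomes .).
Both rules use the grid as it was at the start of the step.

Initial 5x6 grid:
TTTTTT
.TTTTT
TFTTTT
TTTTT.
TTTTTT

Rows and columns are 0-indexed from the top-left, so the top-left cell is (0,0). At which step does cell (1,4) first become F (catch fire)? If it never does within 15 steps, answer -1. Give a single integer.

Step 1: cell (1,4)='T' (+4 fires, +1 burnt)
Step 2: cell (1,4)='T' (+6 fires, +4 burnt)
Step 3: cell (1,4)='T' (+7 fires, +6 burnt)
Step 4: cell (1,4)='F' (+5 fires, +7 burnt)
  -> target ignites at step 4
Step 5: cell (1,4)='.' (+3 fires, +5 burnt)
Step 6: cell (1,4)='.' (+2 fires, +3 burnt)
Step 7: cell (1,4)='.' (+0 fires, +2 burnt)
  fire out at step 7

4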